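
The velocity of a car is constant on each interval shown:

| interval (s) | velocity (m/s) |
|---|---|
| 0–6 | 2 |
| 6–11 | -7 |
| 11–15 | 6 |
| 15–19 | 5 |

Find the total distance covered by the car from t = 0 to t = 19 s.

91 m

Total distance travelled is ∫|v| dt — sum the magnitudes of each area piece.
0–6 s: |2| × 6 = 12 m
6–11 s: |-7| × 5 = 35 m
11–15 s: |6| × 4 = 24 m
15–19 s: |5| × 4 = 20 m
Total distance = 91 m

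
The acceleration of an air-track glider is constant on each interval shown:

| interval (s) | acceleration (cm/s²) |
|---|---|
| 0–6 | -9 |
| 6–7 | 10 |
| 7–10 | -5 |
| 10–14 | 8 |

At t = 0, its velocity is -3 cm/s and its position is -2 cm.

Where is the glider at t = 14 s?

-581.5 cm

On each constant-a segment, Δv = aΔt and Δx = v₀Δt + ½aΔt²; chain segment to segment.
0–6 s: v starts -3 cm/s; Δx = -3·6 + ½·-9·6² = -180 cm; v ends -57 cm/s.
6–7 s: v starts -57 cm/s; Δx = -57·1 + ½·10·1² = -52 cm; v ends -47 cm/s.
7–10 s: v starts -47 cm/s; Δx = -47·3 + ½·-5·3² = -163.5 cm; v ends -62 cm/s.
10–14 s: v starts -62 cm/s; Δx = -62·4 + ½·8·4² = -184 cm; v ends -30 cm/s.
x(14) = -2 + Σ Δx = -581.5 cm.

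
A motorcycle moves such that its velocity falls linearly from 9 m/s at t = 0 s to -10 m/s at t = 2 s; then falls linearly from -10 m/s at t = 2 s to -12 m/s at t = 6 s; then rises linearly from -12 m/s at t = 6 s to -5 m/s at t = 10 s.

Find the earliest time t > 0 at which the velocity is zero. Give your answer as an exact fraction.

v changes sign on 0–2 s (from 9 to -10); the graph is linear there, so v = 0 at t = 0 + (-9)·(2 − 0)/(-10 − 9) = 18/19 s.

t = 18/19 s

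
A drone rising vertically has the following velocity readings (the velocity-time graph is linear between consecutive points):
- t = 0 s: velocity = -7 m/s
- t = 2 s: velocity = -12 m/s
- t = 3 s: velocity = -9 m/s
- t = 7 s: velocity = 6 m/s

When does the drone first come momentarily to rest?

v changes sign on 3–7 s (from -9 to 6); the graph is linear there, so v = 0 at t = 3 + (9)·(7 − 3)/(6 − -9) = 5.4 s.

t = 5.4 s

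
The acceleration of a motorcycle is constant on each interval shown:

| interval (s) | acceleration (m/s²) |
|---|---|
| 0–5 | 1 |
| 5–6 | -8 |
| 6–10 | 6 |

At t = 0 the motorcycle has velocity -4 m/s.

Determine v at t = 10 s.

Δv equals the area under the a-t graph; then v = v₀ + Δv.
0–5 s: 1 × 5 = 5 m/s
5–6 s: -8 × 1 = -8 m/s
6–10 s: 6 × 4 = 24 m/s
Δv = 21 m/s, so v(10) = -4 + (21) = 17 m/s.

17 m/s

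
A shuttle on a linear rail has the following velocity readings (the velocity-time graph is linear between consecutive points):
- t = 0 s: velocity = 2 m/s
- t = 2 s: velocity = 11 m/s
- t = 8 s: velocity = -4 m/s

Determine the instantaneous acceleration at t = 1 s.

4.5 m/s²

Acceleration is the slope of the v-t graph on 0–2 s: (11 − 2)/(2 − 0) = 4.5 m/s².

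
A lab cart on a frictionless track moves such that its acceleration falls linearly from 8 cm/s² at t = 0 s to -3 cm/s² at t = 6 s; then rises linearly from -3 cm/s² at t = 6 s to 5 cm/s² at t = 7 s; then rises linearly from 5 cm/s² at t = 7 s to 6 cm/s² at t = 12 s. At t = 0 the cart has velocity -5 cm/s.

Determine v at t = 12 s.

38.5 cm/s

Δv equals the area under the a-t graph; then v = v₀ + Δv.
0–6 s: ½(8 + -3)(6) = 15 cm/s
6–7 s: ½(-3 + 5)(1) = 1 cm/s
7–12 s: ½(5 + 6)(5) = 27.5 cm/s
Δv = 43.5 cm/s, so v(12) = -5 + (43.5) = 38.5 cm/s.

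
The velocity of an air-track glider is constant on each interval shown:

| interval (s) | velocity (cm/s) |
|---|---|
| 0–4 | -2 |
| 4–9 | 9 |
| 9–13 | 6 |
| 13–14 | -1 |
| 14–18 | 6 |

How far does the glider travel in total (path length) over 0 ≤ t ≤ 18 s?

102 cm

Distance (not displacement) is the total path length: add the absolute areas under v-t.
0–4 s: |-2| × 4 = 8 cm
4–9 s: |9| × 5 = 45 cm
9–13 s: |6| × 4 = 24 cm
13–14 s: |-1| × 1 = 1 cm
14–18 s: |6| × 4 = 24 cm
Total distance = 102 cm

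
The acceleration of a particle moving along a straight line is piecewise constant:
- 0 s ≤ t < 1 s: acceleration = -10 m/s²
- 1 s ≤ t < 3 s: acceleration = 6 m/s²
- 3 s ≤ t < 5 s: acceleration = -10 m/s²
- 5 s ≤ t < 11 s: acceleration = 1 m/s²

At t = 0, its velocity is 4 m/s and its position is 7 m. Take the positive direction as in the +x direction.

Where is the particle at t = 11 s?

On each constant-a segment, Δv = aΔt and Δx = v₀Δt + ½aΔt²; chain segment to segment.
0–1 s: v starts 4 m/s; Δx = 4·1 + ½·-10·1² = -1 m; v ends -6 m/s.
1–3 s: v starts -6 m/s; Δx = -6·2 + ½·6·2² = 0 m; v ends 6 m/s.
3–5 s: v starts 6 m/s; Δx = 6·2 + ½·-10·2² = -8 m; v ends -14 m/s.
5–11 s: v starts -14 m/s; Δx = -14·6 + ½·1·6² = -66 m; v ends -8 m/s.
x(11) = 7 + Σ Δx = -68 m.

-68 m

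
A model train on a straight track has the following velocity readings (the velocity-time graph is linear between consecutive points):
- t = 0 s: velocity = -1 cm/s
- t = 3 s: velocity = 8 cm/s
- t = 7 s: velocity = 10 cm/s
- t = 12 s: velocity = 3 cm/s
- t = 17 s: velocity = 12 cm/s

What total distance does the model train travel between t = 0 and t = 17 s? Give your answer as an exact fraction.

Total distance travelled is ∫|v| dt — sum the magnitudes of each area piece.
0–3 s: v = 0 at t = 1/3 s; triangle areas 1/6 + 32/3 = 65/6 cm
3–7 s: |½(8 + 10)(4)| = 36 cm
7–12 s: |½(10 + 3)(5)| = 32.5 cm
12–17 s: |½(3 + 12)(5)| = 37.5 cm
Total distance = 701/6 cm

701/6 cm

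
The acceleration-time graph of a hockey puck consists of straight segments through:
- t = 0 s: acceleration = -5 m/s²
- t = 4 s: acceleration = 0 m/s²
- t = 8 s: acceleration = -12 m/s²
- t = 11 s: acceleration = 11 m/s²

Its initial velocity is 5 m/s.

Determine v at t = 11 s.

Δv equals the area under the a-t graph; then v = v₀ + Δv.
0–4 s: ½(-5 + 0)(4) = -10 m/s
4–8 s: ½(0 + -12)(4) = -24 m/s
8–11 s: ½(-12 + 11)(3) = -1.5 m/s
Δv = -35.5 m/s, so v(11) = 5 + (-35.5) = -30.5 m/s.

-30.5 m/s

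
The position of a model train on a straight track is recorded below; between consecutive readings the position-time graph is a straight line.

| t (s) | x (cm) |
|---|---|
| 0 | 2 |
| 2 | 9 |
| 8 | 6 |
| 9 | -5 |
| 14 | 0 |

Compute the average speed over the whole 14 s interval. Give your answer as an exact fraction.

Average speed = (total path length)/(elapsed time); on a piecewise-linear x-t graph the path length is Σ|Δx|.
0–2 s: |Δx| = |9 − 2| = 7 cm
2–8 s: |Δx| = |6 − 9| = 3 cm
8–9 s: |Δx| = |-5 − 6| = 11 cm
9–14 s: |Δx| = |0 − -5| = 5 cm
Total path = 26 cm; average speed = 26/14 = 13/7 cm/s.

13/7 cm/s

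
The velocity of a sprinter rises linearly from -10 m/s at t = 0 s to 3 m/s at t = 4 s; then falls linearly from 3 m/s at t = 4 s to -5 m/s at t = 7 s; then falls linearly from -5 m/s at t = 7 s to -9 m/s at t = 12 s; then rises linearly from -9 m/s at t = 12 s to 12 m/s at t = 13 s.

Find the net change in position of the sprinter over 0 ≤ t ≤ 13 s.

-50.5 m

Net displacement equals the area under the velocity-time graph (areas below the axis count negative).
0–4 s: ½(-10 + 3)(4) = -14 m
4–7 s: ½(3 + -5)(3) = -3 m
7–12 s: ½(-5 + -9)(5) = -35 m
12–13 s: ½(-9 + 12)(1) = 1.5 m
Net displacement = -50.5 m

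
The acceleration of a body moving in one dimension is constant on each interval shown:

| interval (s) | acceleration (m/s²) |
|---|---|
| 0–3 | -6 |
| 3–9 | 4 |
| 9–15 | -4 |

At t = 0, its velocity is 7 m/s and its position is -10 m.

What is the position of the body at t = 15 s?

-4 m

On each constant-a segment, Δv = aΔt and Δx = v₀Δt + ½aΔt²; chain segment to segment.
0–3 s: v starts 7 m/s; Δx = 7·3 + ½·-6·3² = -6 m; v ends -11 m/s.
3–9 s: v starts -11 m/s; Δx = -11·6 + ½·4·6² = 6 m; v ends 13 m/s.
9–15 s: v starts 13 m/s; Δx = 13·6 + ½·-4·6² = 6 m; v ends -11 m/s.
x(15) = -10 + Σ Δx = -4 m.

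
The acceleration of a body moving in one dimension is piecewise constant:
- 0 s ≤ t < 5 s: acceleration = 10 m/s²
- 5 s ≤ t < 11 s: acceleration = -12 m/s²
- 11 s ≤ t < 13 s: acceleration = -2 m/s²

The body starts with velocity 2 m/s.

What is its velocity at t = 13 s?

-24 m/s

Δv equals the area under the a-t graph; then v = v₀ + Δv.
0–5 s: 10 × 5 = 50 m/s
5–11 s: -12 × 6 = -72 m/s
11–13 s: -2 × 2 = -4 m/s
Δv = -26 m/s, so v(13) = 2 + (-26) = -24 m/s.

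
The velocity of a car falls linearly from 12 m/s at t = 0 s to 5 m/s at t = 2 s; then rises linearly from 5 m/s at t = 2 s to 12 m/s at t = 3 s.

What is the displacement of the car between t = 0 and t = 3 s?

25.5 m

Displacement is the signed area under the v-t curve.
0–2 s: ½(12 + 5)(2) = 17 m
2–3 s: ½(5 + 12)(1) = 8.5 m
Net displacement = 25.5 m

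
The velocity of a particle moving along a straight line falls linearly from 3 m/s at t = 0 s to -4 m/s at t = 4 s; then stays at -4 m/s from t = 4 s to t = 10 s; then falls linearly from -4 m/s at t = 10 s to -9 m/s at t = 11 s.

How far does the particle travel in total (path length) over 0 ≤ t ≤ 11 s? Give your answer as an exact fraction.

Distance (not displacement) is the total path length: add the absolute areas under v-t.
0–4 s: v = 0 at t = 12/7 s; triangle areas 18/7 + 32/7 = 50/7 m
4–10 s: |-4| × 6 = 24 m
10–11 s: |½(-4 + -9)(1)| = 6.5 m
Total distance = 527/14 m

527/14 m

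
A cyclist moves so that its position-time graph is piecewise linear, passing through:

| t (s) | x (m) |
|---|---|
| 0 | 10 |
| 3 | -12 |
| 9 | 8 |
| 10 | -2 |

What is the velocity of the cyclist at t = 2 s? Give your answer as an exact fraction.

Velocity is the slope of the x-t graph on 0–3 s: (-12 − 10)/(3 − 0) = -22/3 m/s.

-22/3 m/s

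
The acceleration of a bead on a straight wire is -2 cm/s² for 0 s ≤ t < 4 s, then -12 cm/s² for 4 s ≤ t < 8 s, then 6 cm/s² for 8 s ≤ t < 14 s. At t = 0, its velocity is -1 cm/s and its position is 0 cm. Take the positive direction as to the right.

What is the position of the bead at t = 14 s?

-386 cm

On each constant-a segment, Δv = aΔt and Δx = v₀Δt + ½aΔt²; chain segment to segment.
0–4 s: v starts -1 cm/s; Δx = -1·4 + ½·-2·4² = -20 cm; v ends -9 cm/s.
4–8 s: v starts -9 cm/s; Δx = -9·4 + ½·-12·4² = -132 cm; v ends -57 cm/s.
8–14 s: v starts -57 cm/s; Δx = -57·6 + ½·6·6² = -234 cm; v ends -21 cm/s.
x(14) = 0 + Σ Δx = -386 cm.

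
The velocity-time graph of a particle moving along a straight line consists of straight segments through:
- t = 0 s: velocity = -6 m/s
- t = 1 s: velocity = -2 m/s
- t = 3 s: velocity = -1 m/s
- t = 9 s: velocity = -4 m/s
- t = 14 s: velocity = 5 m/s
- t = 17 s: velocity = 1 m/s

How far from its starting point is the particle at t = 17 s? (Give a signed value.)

-10.5 m

Displacement is the signed area under the v-t curve.
0–1 s: ½(-6 + -2)(1) = -4 m
1–3 s: ½(-2 + -1)(2) = -3 m
3–9 s: ½(-1 + -4)(6) = -15 m
9–14 s: ½(-4 + 5)(5) = 2.5 m
14–17 s: ½(5 + 1)(3) = 9 m
Net displacement = -10.5 m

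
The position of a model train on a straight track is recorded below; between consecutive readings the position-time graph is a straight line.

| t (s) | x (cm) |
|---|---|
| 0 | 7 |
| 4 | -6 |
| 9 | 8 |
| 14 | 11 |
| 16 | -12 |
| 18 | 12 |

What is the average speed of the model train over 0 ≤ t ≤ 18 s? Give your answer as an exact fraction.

Average speed = (total path length)/(elapsed time); on a piecewise-linear x-t graph the path length is Σ|Δx|.
0–4 s: |Δx| = |-6 − 7| = 13 cm
4–9 s: |Δx| = |8 − -6| = 14 cm
9–14 s: |Δx| = |11 − 8| = 3 cm
14–16 s: |Δx| = |-12 − 11| = 23 cm
16–18 s: |Δx| = |12 − -12| = 24 cm
Total path = 77 cm; average speed = 77/18 = 77/18 cm/s.

77/18 cm/s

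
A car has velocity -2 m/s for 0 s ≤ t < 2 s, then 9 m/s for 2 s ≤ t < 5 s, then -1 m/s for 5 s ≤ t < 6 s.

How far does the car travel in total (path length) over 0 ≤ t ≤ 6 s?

Total distance travelled is ∫|v| dt — sum the magnitudes of each area piece.
0–2 s: |-2| × 2 = 4 m
2–5 s: |9| × 3 = 27 m
5–6 s: |-1| × 1 = 1 m
Total distance = 32 m

32 m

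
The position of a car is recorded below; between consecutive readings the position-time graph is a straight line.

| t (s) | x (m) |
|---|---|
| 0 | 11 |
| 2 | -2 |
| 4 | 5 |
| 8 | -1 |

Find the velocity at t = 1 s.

-6.5 m/s

Velocity is the slope of the x-t graph on 0–2 s: (-2 − 11)/(2 − 0) = -6.5 m/s.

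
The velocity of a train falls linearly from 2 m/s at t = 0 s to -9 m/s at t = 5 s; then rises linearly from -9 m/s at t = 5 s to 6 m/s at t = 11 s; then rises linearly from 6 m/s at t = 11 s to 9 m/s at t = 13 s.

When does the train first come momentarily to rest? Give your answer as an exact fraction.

t = 10/11 s

v changes sign on 0–5 s (from 2 to -9); the graph is linear there, so v = 0 at t = 0 + (-2)·(5 − 0)/(-9 − 2) = 10/11 s.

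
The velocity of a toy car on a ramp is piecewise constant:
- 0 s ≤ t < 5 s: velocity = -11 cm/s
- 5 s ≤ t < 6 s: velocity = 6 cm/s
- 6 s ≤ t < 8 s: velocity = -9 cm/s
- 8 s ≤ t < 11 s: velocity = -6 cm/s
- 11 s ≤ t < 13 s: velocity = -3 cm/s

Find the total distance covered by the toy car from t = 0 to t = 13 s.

Distance (not displacement) is the total path length: add the absolute areas under v-t.
0–5 s: |-11| × 5 = 55 cm
5–6 s: |6| × 1 = 6 cm
6–8 s: |-9| × 2 = 18 cm
8–11 s: |-6| × 3 = 18 cm
11–13 s: |-3| × 2 = 6 cm
Total distance = 103 cm

103 cm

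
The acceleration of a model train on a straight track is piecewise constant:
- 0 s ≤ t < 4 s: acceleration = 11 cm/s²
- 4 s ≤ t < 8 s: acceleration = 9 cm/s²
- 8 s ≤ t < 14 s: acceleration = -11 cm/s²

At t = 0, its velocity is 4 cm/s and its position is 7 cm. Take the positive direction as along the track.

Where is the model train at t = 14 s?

681 cm

On each constant-a segment, Δv = aΔt and Δx = v₀Δt + ½aΔt²; chain segment to segment.
0–4 s: v starts 4 cm/s; Δx = 4·4 + ½·11·4² = 104 cm; v ends 48 cm/s.
4–8 s: v starts 48 cm/s; Δx = 48·4 + ½·9·4² = 264 cm; v ends 84 cm/s.
8–14 s: v starts 84 cm/s; Δx = 84·6 + ½·-11·6² = 306 cm; v ends 18 cm/s.
x(14) = 7 + Σ Δx = 681 cm.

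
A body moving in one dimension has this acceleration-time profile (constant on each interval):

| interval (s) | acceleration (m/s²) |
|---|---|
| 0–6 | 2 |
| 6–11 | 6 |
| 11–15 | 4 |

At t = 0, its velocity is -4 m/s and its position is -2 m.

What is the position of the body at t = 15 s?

309 m

On each constant-a segment, Δv = aΔt and Δx = v₀Δt + ½aΔt²; chain segment to segment.
0–6 s: v starts -4 m/s; Δx = -4·6 + ½·2·6² = 12 m; v ends 8 m/s.
6–11 s: v starts 8 m/s; Δx = 8·5 + ½·6·5² = 115 m; v ends 38 m/s.
11–15 s: v starts 38 m/s; Δx = 38·4 + ½·4·4² = 184 m; v ends 54 m/s.
x(15) = -2 + Σ Δx = 309 m.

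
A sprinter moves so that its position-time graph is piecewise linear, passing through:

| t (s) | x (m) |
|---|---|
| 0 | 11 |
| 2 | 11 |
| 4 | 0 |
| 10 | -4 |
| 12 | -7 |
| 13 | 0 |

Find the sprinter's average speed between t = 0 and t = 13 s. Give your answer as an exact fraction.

25/13 m/s

Average speed = (total path length)/(elapsed time); on a piecewise-linear x-t graph the path length is Σ|Δx|.
0–2 s: |Δx| = |11 − 11| = 0 m
2–4 s: |Δx| = |0 − 11| = 11 m
4–10 s: |Δx| = |-4 − 0| = 4 m
10–12 s: |Δx| = |-7 − -4| = 3 m
12–13 s: |Δx| = |0 − -7| = 7 m
Total path = 25 m; average speed = 25/13 = 25/13 m/s.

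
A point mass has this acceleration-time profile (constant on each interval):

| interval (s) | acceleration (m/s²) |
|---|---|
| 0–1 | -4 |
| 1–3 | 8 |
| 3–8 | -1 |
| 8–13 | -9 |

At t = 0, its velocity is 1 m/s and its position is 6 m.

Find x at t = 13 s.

On each constant-a segment, Δv = aΔt and Δx = v₀Δt + ½aΔt²; chain segment to segment.
0–1 s: v starts 1 m/s; Δx = 1·1 + ½·-4·1² = -1 m; v ends -3 m/s.
1–3 s: v starts -3 m/s; Δx = -3·2 + ½·8·2² = 10 m; v ends 13 m/s.
3–8 s: v starts 13 m/s; Δx = 13·5 + ½·-1·5² = 52.5 m; v ends 8 m/s.
8–13 s: v starts 8 m/s; Δx = 8·5 + ½·-9·5² = -72.5 m; v ends -37 m/s.
x(13) = 6 + Σ Δx = -5 m.

-5 m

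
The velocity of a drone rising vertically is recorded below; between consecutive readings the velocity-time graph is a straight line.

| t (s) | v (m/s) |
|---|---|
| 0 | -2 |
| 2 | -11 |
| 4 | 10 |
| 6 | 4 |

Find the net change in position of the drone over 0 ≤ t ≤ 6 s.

Net displacement equals the area under the velocity-time graph (areas below the axis count negative).
0–2 s: ½(-2 + -11)(2) = -13 m
2–4 s: ½(-11 + 10)(2) = -1 m
4–6 s: ½(10 + 4)(2) = 14 m
Net displacement = 0 m

0 m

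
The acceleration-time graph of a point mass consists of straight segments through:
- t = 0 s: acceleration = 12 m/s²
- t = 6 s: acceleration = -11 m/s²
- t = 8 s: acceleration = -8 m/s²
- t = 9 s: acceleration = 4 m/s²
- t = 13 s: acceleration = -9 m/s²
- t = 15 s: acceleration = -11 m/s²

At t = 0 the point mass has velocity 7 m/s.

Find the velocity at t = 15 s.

-41 m/s

Δv equals the area under the a-t graph; then v = v₀ + Δv.
0–6 s: ½(12 + -11)(6) = 3 m/s
6–8 s: ½(-11 + -8)(2) = -19 m/s
8–9 s: ½(-8 + 4)(1) = -2 m/s
9–13 s: ½(4 + -9)(4) = -10 m/s
13–15 s: ½(-9 + -11)(2) = -20 m/s
Δv = -48 m/s, so v(15) = 7 + (-48) = -41 m/s.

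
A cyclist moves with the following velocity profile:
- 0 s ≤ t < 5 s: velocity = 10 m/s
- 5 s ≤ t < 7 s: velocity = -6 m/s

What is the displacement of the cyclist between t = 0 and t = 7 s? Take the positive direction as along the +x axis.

38 m

Net displacement equals the area under the velocity-time graph (areas below the axis count negative).
0–5 s: 10 × 5 = 50 m
5–7 s: -6 × 2 = -12 m
Net displacement = 38 m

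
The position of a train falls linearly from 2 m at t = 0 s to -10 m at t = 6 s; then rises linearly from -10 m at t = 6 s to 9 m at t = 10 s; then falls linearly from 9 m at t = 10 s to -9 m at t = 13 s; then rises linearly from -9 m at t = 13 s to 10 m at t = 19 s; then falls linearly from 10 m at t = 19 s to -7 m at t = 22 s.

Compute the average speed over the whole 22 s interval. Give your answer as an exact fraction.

85/22 m/s

Average speed = (total path length)/(elapsed time); on a piecewise-linear x-t graph the path length is Σ|Δx|.
0–6 s: |Δx| = |-10 − 2| = 12 m
6–10 s: |Δx| = |9 − -10| = 19 m
10–13 s: |Δx| = |-9 − 9| = 18 m
13–19 s: |Δx| = |10 − -9| = 19 m
19–22 s: |Δx| = |-7 − 10| = 17 m
Total path = 85 m; average speed = 85/22 = 85/22 m/s.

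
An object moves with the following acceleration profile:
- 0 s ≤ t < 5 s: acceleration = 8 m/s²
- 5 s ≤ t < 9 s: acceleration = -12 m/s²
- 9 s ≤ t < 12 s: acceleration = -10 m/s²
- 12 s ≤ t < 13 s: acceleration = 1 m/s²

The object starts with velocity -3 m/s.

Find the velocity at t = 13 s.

-40 m/s

Δv equals the area under the a-t graph; then v = v₀ + Δv.
0–5 s: 8 × 5 = 40 m/s
5–9 s: -12 × 4 = -48 m/s
9–12 s: -10 × 3 = -30 m/s
12–13 s: 1 × 1 = 1 m/s
Δv = -37 m/s, so v(13) = -3 + (-37) = -40 m/s.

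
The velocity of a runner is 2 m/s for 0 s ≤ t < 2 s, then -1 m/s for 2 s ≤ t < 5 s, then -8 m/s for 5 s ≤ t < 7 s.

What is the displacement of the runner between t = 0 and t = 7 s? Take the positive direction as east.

Displacement is the signed area under the v-t curve.
0–2 s: 2 × 2 = 4 m
2–5 s: -1 × 3 = -3 m
5–7 s: -8 × 2 = -16 m
Net displacement = -15 m

-15 m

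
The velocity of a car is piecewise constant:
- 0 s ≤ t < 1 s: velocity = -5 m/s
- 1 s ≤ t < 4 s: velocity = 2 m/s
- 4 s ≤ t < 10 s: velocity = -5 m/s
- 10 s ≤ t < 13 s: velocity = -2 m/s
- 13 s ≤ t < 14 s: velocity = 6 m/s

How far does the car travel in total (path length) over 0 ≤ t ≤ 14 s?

53 m

Total distance travelled is ∫|v| dt — sum the magnitudes of each area piece.
0–1 s: |-5| × 1 = 5 m
1–4 s: |2| × 3 = 6 m
4–10 s: |-5| × 6 = 30 m
10–13 s: |-2| × 3 = 6 m
13–14 s: |6| × 1 = 6 m
Total distance = 53 m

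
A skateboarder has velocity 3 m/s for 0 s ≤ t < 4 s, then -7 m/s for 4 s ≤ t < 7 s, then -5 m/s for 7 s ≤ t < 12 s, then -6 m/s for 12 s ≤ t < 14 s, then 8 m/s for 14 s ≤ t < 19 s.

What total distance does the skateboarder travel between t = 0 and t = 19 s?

Total distance travelled is ∫|v| dt — sum the magnitudes of each area piece.
0–4 s: |3| × 4 = 12 m
4–7 s: |-7| × 3 = 21 m
7–12 s: |-5| × 5 = 25 m
12–14 s: |-6| × 2 = 12 m
14–19 s: |8| × 5 = 40 m
Total distance = 110 m

110 m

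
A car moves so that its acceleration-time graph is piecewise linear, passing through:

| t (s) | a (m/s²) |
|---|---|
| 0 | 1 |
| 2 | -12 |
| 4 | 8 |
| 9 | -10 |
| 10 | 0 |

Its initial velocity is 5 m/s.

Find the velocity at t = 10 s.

Δv equals the area under the a-t graph; then v = v₀ + Δv.
0–2 s: ½(1 + -12)(2) = -11 m/s
2–4 s: ½(-12 + 8)(2) = -4 m/s
4–9 s: ½(8 + -10)(5) = -5 m/s
9–10 s: ½(-10 + 0)(1) = -5 m/s
Δv = -25 m/s, so v(10) = 5 + (-25) = -20 m/s.

-20 m/s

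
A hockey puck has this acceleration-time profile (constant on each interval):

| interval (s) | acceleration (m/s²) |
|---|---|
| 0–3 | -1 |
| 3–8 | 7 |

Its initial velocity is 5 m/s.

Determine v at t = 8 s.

Δv equals the area under the a-t graph; then v = v₀ + Δv.
0–3 s: -1 × 3 = -3 m/s
3–8 s: 7 × 5 = 35 m/s
Δv = 32 m/s, so v(8) = 5 + (32) = 37 m/s.

37 m/s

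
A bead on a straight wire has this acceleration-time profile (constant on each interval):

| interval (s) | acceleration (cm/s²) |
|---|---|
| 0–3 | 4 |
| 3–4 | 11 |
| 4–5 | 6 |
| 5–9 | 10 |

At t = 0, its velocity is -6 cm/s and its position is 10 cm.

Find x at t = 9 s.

On each constant-a segment, Δv = aΔt and Δx = v₀Δt + ½aΔt²; chain segment to segment.
0–3 s: v starts -6 cm/s; Δx = -6·3 + ½·4·3² = 0 cm; v ends 6 cm/s.
3–4 s: v starts 6 cm/s; Δx = 6·1 + ½·11·1² = 11.5 cm; v ends 17 cm/s.
4–5 s: v starts 17 cm/s; Δx = 17·1 + ½·6·1² = 20 cm; v ends 23 cm/s.
5–9 s: v starts 23 cm/s; Δx = 23·4 + ½·10·4² = 172 cm; v ends 63 cm/s.
x(9) = 10 + Σ Δx = 213.5 cm.

213.5 cm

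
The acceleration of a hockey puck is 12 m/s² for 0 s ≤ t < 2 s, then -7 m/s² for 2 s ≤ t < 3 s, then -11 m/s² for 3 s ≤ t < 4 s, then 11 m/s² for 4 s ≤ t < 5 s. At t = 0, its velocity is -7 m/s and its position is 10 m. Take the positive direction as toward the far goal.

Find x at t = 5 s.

On each constant-a segment, Δv = aΔt and Δx = v₀Δt + ½aΔt²; chain segment to segment.
0–2 s: v starts -7 m/s; Δx = -7·2 + ½·12·2² = 10 m; v ends 17 m/s.
2–3 s: v starts 17 m/s; Δx = 17·1 + ½·-7·1² = 13.5 m; v ends 10 m/s.
3–4 s: v starts 10 m/s; Δx = 10·1 + ½·-11·1² = 4.5 m; v ends -1 m/s.
4–5 s: v starts -1 m/s; Δx = -1·1 + ½·11·1² = 4.5 m; v ends 10 m/s.
x(5) = 10 + Σ Δx = 42.5 m.

42.5 m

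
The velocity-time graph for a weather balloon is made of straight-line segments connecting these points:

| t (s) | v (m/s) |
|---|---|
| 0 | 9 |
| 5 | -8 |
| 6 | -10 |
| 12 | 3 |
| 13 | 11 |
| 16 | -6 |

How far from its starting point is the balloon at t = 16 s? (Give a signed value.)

Net displacement equals the area under the velocity-time graph (areas below the axis count negative).
0–5 s: ½(9 + -8)(5) = 2.5 m
5–6 s: ½(-8 + -10)(1) = -9 m
6–12 s: ½(-10 + 3)(6) = -21 m
12–13 s: ½(3 + 11)(1) = 7 m
13–16 s: ½(11 + -6)(3) = 7.5 m
Net displacement = -13 m

-13 m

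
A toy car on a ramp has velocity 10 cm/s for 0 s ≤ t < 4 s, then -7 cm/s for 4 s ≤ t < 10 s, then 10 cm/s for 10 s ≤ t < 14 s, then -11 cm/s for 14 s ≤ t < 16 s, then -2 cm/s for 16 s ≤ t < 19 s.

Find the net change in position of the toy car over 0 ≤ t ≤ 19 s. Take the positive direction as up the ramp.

10 cm

Displacement is the signed area under the v-t curve.
0–4 s: 10 × 4 = 40 cm
4–10 s: -7 × 6 = -42 cm
10–14 s: 10 × 4 = 40 cm
14–16 s: -11 × 2 = -22 cm
16–19 s: -2 × 3 = -6 cm
Net displacement = 10 cm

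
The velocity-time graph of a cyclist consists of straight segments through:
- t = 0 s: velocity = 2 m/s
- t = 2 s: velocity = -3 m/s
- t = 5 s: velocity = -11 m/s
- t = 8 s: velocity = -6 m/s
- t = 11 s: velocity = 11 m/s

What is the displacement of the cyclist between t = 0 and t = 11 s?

Net displacement equals the area under the velocity-time graph (areas below the axis count negative).
0–2 s: ½(2 + -3)(2) = -1 m
2–5 s: ½(-3 + -11)(3) = -21 m
5–8 s: ½(-11 + -6)(3) = -25.5 m
8–11 s: ½(-6 + 11)(3) = 7.5 m
Net displacement = -40 m

-40 m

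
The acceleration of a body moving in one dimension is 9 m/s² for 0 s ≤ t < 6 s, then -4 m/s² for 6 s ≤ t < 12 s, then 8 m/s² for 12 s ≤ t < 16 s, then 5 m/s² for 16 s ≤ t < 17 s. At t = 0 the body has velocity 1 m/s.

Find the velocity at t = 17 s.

68 m/s

Δv equals the area under the a-t graph; then v = v₀ + Δv.
0–6 s: 9 × 6 = 54 m/s
6–12 s: -4 × 6 = -24 m/s
12–16 s: 8 × 4 = 32 m/s
16–17 s: 5 × 1 = 5 m/s
Δv = 67 m/s, so v(17) = 1 + (67) = 68 m/s.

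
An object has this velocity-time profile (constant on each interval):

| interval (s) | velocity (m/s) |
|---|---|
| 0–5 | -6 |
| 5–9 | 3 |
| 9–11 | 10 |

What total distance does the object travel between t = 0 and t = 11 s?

62 m

Total distance travelled is ∫|v| dt — sum the magnitudes of each area piece.
0–5 s: |-6| × 5 = 30 m
5–9 s: |3| × 4 = 12 m
9–11 s: |10| × 2 = 20 m
Total distance = 62 m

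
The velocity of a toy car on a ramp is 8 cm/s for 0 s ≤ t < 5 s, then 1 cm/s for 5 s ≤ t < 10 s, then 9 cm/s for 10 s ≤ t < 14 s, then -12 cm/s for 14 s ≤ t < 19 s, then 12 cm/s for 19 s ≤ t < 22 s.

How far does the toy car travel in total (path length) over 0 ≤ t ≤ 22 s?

177 cm

Total distance travelled is ∫|v| dt — sum the magnitudes of each area piece.
0–5 s: |8| × 5 = 40 cm
5–10 s: |1| × 5 = 5 cm
10–14 s: |9| × 4 = 36 cm
14–19 s: |-12| × 5 = 60 cm
19–22 s: |12| × 3 = 36 cm
Total distance = 177 cm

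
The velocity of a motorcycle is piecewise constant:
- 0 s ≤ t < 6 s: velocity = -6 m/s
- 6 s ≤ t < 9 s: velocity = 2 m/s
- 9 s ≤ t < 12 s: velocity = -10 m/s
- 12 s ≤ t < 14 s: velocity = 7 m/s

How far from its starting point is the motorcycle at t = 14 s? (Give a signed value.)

-46 m

Net displacement equals the area under the velocity-time graph (areas below the axis count negative).
0–6 s: -6 × 6 = -36 m
6–9 s: 2 × 3 = 6 m
9–12 s: -10 × 3 = -30 m
12–14 s: 7 × 2 = 14 m
Net displacement = -46 m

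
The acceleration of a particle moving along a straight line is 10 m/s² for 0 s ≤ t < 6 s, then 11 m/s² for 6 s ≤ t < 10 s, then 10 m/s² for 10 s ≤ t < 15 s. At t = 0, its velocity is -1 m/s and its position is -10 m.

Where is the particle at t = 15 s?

On each constant-a segment, Δv = aΔt and Δx = v₀Δt + ½aΔt²; chain segment to segment.
0–6 s: v starts -1 m/s; Δx = -1·6 + ½·10·6² = 174 m; v ends 59 m/s.
6–10 s: v starts 59 m/s; Δx = 59·4 + ½·11·4² = 324 m; v ends 103 m/s.
10–15 s: v starts 103 m/s; Δx = 103·5 + ½·10·5² = 640 m; v ends 153 m/s.
x(15) = -10 + Σ Δx = 1128 m.

1128 m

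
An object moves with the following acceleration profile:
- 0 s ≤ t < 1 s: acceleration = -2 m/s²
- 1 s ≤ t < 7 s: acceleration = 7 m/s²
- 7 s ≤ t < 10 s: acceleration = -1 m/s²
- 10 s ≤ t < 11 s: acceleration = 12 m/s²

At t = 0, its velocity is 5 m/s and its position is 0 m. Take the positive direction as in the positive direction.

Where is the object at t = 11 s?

326.5 m

On each constant-a segment, Δv = aΔt and Δx = v₀Δt + ½aΔt²; chain segment to segment.
0–1 s: v starts 5 m/s; Δx = 5·1 + ½·-2·1² = 4 m; v ends 3 m/s.
1–7 s: v starts 3 m/s; Δx = 3·6 + ½·7·6² = 144 m; v ends 45 m/s.
7–10 s: v starts 45 m/s; Δx = 45·3 + ½·-1·3² = 130.5 m; v ends 42 m/s.
10–11 s: v starts 42 m/s; Δx = 42·1 + ½·12·1² = 48 m; v ends 54 m/s.
x(11) = 0 + Σ Δx = 326.5 m.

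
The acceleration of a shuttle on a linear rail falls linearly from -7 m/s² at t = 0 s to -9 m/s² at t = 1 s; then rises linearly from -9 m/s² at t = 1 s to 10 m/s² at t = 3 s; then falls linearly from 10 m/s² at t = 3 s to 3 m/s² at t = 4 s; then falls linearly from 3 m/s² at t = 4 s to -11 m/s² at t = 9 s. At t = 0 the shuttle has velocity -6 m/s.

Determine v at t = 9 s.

Δv equals the area under the a-t graph; then v = v₀ + Δv.
0–1 s: ½(-7 + -9)(1) = -8 m/s
1–3 s: ½(-9 + 10)(2) = 1 m/s
3–4 s: ½(10 + 3)(1) = 6.5 m/s
4–9 s: ½(3 + -11)(5) = -20 m/s
Δv = -20.5 m/s, so v(9) = -6 + (-20.5) = -26.5 m/s.

-26.5 m/s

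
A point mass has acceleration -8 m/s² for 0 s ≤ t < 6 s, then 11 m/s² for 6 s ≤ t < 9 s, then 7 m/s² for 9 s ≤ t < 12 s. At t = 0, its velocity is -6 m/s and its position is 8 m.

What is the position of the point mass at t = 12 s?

On each constant-a segment, Δv = aΔt and Δx = v₀Δt + ½aΔt²; chain segment to segment.
0–6 s: v starts -6 m/s; Δx = -6·6 + ½·-8·6² = -180 m; v ends -54 m/s.
6–9 s: v starts -54 m/s; Δx = -54·3 + ½·11·3² = -112.5 m; v ends -21 m/s.
9–12 s: v starts -21 m/s; Δx = -21·3 + ½·7·3² = -31.5 m; v ends 0 m/s.
x(12) = 8 + Σ Δx = -316 m.

-316 m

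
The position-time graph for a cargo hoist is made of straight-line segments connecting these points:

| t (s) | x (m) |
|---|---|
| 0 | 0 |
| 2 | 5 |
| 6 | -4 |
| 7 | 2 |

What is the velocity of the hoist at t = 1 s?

2.5 m/s

Velocity is the slope of the x-t graph on 0–2 s: (5 − 0)/(2 − 0) = 2.5 m/s.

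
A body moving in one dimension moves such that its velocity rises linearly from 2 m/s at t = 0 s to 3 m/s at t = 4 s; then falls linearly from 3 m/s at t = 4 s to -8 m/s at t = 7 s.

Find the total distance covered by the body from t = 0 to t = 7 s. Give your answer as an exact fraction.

Total distance travelled is ∫|v| dt — sum the magnitudes of each area piece.
0–4 s: |½(2 + 3)(4)| = 10 m
4–7 s: v = 0 at t = 53/11 s; triangle areas 27/22 + 96/11 = 219/22 m
Total distance = 439/22 m

439/22 m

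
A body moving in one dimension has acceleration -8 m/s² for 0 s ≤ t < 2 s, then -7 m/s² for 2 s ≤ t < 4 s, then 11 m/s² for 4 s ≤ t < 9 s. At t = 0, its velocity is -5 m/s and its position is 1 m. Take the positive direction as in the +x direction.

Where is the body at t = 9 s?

On each constant-a segment, Δv = aΔt and Δx = v₀Δt + ½aΔt²; chain segment to segment.
0–2 s: v starts -5 m/s; Δx = -5·2 + ½·-8·2² = -26 m; v ends -21 m/s.
2–4 s: v starts -21 m/s; Δx = -21·2 + ½·-7·2² = -56 m; v ends -35 m/s.
4–9 s: v starts -35 m/s; Δx = -35·5 + ½·11·5² = -37.5 m; v ends 20 m/s.
x(9) = 1 + Σ Δx = -118.5 m.

-118.5 m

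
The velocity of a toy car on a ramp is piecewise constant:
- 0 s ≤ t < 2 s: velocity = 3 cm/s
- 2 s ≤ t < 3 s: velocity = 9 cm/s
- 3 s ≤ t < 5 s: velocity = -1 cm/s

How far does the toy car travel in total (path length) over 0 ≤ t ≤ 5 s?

17 cm

Distance (not displacement) is the total path length: add the absolute areas under v-t.
0–2 s: |3| × 2 = 6 cm
2–3 s: |9| × 1 = 9 cm
3–5 s: |-1| × 2 = 2 cm
Total distance = 17 cm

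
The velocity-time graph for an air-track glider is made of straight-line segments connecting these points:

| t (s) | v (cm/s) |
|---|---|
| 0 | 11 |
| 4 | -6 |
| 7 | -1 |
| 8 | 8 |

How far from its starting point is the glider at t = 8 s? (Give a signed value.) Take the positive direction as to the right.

3 cm

Net displacement equals the area under the velocity-time graph (areas below the axis count negative).
0–4 s: ½(11 + -6)(4) = 10 cm
4–7 s: ½(-6 + -1)(3) = -10.5 cm
7–8 s: ½(-1 + 8)(1) = 3.5 cm
Net displacement = 3 cm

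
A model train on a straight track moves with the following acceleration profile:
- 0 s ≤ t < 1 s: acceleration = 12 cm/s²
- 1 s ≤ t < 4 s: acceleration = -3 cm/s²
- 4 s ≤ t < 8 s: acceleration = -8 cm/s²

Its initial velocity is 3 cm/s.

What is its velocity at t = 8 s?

Δv equals the area under the a-t graph; then v = v₀ + Δv.
0–1 s: 12 × 1 = 12 cm/s
1–4 s: -3 × 3 = -9 cm/s
4–8 s: -8 × 4 = -32 cm/s
Δv = -29 cm/s, so v(8) = 3 + (-29) = -26 cm/s.

-26 cm/s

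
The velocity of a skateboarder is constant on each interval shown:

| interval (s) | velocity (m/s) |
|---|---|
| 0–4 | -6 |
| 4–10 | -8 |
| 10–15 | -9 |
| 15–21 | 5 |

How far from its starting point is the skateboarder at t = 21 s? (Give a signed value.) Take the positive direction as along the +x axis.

Net displacement equals the area under the velocity-time graph (areas below the axis count negative).
0–4 s: -6 × 4 = -24 m
4–10 s: -8 × 6 = -48 m
10–15 s: -9 × 5 = -45 m
15–21 s: 5 × 6 = 30 m
Net displacement = -87 m

-87 m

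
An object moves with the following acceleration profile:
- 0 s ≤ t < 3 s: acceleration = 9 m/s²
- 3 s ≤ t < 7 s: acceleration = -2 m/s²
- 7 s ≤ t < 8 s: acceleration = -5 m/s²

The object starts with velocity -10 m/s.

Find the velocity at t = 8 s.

4 m/s

Δv equals the area under the a-t graph; then v = v₀ + Δv.
0–3 s: 9 × 3 = 27 m/s
3–7 s: -2 × 4 = -8 m/s
7–8 s: -5 × 1 = -5 m/s
Δv = 14 m/s, so v(8) = -10 + (14) = 4 m/s.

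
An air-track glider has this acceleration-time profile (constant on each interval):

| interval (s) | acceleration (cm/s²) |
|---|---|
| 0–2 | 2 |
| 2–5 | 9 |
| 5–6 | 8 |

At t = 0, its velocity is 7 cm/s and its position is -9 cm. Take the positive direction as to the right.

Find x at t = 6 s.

124.5 cm

On each constant-a segment, Δv = aΔt and Δx = v₀Δt + ½aΔt²; chain segment to segment.
0–2 s: v starts 7 cm/s; Δx = 7·2 + ½·2·2² = 18 cm; v ends 11 cm/s.
2–5 s: v starts 11 cm/s; Δx = 11·3 + ½·9·3² = 73.5 cm; v ends 38 cm/s.
5–6 s: v starts 38 cm/s; Δx = 38·1 + ½·8·1² = 42 cm; v ends 46 cm/s.
x(6) = -9 + Σ Δx = 124.5 cm.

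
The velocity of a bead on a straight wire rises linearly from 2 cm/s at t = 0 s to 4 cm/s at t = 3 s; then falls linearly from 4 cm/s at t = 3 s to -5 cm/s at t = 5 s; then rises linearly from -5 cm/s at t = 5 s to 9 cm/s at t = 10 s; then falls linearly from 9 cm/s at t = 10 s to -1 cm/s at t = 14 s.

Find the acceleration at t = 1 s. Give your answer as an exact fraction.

Acceleration is the slope of the v-t graph on 0–3 s: (4 − 2)/(3 − 0) = 2/3 cm/s².

2/3 cm/s²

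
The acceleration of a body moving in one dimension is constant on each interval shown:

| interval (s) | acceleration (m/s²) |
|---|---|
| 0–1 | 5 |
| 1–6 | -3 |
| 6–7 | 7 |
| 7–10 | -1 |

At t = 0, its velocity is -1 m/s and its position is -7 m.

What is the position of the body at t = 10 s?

On each constant-a segment, Δv = aΔt and Δx = v₀Δt + ½aΔt²; chain segment to segment.
0–1 s: v starts -1 m/s; Δx = -1·1 + ½·5·1² = 1.5 m; v ends 4 m/s.
1–6 s: v starts 4 m/s; Δx = 4·5 + ½·-3·5² = -17.5 m; v ends -11 m/s.
6–7 s: v starts -11 m/s; Δx = -11·1 + ½·7·1² = -7.5 m; v ends -4 m/s.
7–10 s: v starts -4 m/s; Δx = -4·3 + ½·-1·3² = -16.5 m; v ends -7 m/s.
x(10) = -7 + Σ Δx = -47 m.

-47 m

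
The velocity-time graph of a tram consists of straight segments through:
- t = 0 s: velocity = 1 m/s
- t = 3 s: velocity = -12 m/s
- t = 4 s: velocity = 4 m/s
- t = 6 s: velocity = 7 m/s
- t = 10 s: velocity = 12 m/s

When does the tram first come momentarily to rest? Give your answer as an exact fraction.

t = 3/13 s

v changes sign on 0–3 s (from 1 to -12); the graph is linear there, so v = 0 at t = 0 + (-1)·(3 − 0)/(-12 − 1) = 3/13 s.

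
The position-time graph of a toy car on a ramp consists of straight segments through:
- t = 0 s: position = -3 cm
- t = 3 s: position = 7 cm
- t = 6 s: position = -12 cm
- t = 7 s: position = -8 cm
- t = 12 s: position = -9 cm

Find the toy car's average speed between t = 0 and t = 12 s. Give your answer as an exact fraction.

17/6 cm/s

Average speed = (total path length)/(elapsed time); on a piecewise-linear x-t graph the path length is Σ|Δx|.
0–3 s: |Δx| = |7 − -3| = 10 cm
3–6 s: |Δx| = |-12 − 7| = 19 cm
6–7 s: |Δx| = |-8 − -12| = 4 cm
7–12 s: |Δx| = |-9 − -8| = 1 cm
Total path = 34 cm; average speed = 34/12 = 17/6 cm/s.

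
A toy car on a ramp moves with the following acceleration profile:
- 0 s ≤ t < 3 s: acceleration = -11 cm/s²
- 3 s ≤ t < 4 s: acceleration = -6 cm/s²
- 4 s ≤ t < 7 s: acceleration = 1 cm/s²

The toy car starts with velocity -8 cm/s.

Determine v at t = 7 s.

-44 cm/s

Δv equals the area under the a-t graph; then v = v₀ + Δv.
0–3 s: -11 × 3 = -33 cm/s
3–4 s: -6 × 1 = -6 cm/s
4–7 s: 1 × 3 = 3 cm/s
Δv = -36 cm/s, so v(7) = -8 + (-36) = -44 cm/s.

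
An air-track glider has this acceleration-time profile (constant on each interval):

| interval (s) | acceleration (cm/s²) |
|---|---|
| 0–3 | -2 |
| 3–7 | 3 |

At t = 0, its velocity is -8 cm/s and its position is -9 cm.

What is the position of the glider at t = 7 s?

On each constant-a segment, Δv = aΔt and Δx = v₀Δt + ½aΔt²; chain segment to segment.
0–3 s: v starts -8 cm/s; Δx = -8·3 + ½·-2·3² = -33 cm; v ends -14 cm/s.
3–7 s: v starts -14 cm/s; Δx = -14·4 + ½·3·4² = -32 cm; v ends -2 cm/s.
x(7) = -9 + Σ Δx = -74 cm.

-74 cm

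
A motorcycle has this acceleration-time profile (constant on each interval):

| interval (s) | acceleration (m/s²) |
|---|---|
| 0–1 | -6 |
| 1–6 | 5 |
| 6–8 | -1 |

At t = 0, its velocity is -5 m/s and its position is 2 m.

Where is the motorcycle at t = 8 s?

On each constant-a segment, Δv = aΔt and Δx = v₀Δt + ½aΔt²; chain segment to segment.
0–1 s: v starts -5 m/s; Δx = -5·1 + ½·-6·1² = -8 m; v ends -11 m/s.
1–6 s: v starts -11 m/s; Δx = -11·5 + ½·5·5² = 7.5 m; v ends 14 m/s.
6–8 s: v starts 14 m/s; Δx = 14·2 + ½·-1·2² = 26 m; v ends 12 m/s.
x(8) = 2 + Σ Δx = 27.5 m.

27.5 m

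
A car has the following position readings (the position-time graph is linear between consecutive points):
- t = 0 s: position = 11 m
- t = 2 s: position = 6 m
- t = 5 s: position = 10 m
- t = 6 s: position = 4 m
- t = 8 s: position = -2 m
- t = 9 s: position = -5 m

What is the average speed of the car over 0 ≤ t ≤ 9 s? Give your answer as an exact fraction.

Average speed = (total path length)/(elapsed time); on a piecewise-linear x-t graph the path length is Σ|Δx|.
0–2 s: |Δx| = |6 − 11| = 5 m
2–5 s: |Δx| = |10 − 6| = 4 m
5–6 s: |Δx| = |4 − 10| = 6 m
6–8 s: |Δx| = |-2 − 4| = 6 m
8–9 s: |Δx| = |-5 − -2| = 3 m
Total path = 24 m; average speed = 24/9 = 8/3 m/s.

8/3 m/s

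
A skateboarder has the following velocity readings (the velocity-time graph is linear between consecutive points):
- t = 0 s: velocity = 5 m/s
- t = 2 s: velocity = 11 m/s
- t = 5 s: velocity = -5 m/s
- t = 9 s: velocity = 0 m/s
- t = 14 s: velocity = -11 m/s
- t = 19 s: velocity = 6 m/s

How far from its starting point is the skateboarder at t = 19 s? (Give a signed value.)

Net displacement equals the area under the velocity-time graph (areas below the axis count negative).
0–2 s: ½(5 + 11)(2) = 16 m
2–5 s: ½(11 + -5)(3) = 9 m
5–9 s: ½(-5 + 0)(4) = -10 m
9–14 s: ½(0 + -11)(5) = -27.5 m
14–19 s: ½(-11 + 6)(5) = -12.5 m
Net displacement = -25 m

-25 m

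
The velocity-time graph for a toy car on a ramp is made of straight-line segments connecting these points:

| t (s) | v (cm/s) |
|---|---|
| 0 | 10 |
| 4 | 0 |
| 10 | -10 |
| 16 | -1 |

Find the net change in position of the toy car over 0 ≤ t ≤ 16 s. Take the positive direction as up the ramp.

-43 cm

Displacement is the signed area under the v-t curve.
0–4 s: ½(10 + 0)(4) = 20 cm
4–10 s: ½(0 + -10)(6) = -30 cm
10–16 s: ½(-10 + -1)(6) = -33 cm
Net displacement = -43 cm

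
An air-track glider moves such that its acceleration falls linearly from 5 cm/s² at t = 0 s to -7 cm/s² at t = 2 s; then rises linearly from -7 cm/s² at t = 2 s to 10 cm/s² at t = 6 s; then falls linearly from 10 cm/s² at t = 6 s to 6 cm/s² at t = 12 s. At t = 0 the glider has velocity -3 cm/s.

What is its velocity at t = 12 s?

49 cm/s

Δv equals the area under the a-t graph; then v = v₀ + Δv.
0–2 s: ½(5 + -7)(2) = -2 cm/s
2–6 s: ½(-7 + 10)(4) = 6 cm/s
6–12 s: ½(10 + 6)(6) = 48 cm/s
Δv = 52 cm/s, so v(12) = -3 + (52) = 49 cm/s.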